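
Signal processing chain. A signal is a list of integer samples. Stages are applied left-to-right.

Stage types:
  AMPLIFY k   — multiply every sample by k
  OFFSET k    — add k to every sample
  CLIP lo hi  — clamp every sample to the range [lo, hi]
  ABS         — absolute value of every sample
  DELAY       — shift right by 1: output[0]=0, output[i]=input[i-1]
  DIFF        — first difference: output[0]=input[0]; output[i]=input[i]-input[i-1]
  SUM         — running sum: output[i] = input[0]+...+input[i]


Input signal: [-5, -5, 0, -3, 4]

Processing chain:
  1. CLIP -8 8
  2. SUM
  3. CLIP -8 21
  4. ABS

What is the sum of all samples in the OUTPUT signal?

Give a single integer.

Input: [-5, -5, 0, -3, 4]
Stage 1 (CLIP -8 8): clip(-5,-8,8)=-5, clip(-5,-8,8)=-5, clip(0,-8,8)=0, clip(-3,-8,8)=-3, clip(4,-8,8)=4 -> [-5, -5, 0, -3, 4]
Stage 2 (SUM): sum[0..0]=-5, sum[0..1]=-10, sum[0..2]=-10, sum[0..3]=-13, sum[0..4]=-9 -> [-5, -10, -10, -13, -9]
Stage 3 (CLIP -8 21): clip(-5,-8,21)=-5, clip(-10,-8,21)=-8, clip(-10,-8,21)=-8, clip(-13,-8,21)=-8, clip(-9,-8,21)=-8 -> [-5, -8, -8, -8, -8]
Stage 4 (ABS): |-5|=5, |-8|=8, |-8|=8, |-8|=8, |-8|=8 -> [5, 8, 8, 8, 8]
Output sum: 37

Answer: 37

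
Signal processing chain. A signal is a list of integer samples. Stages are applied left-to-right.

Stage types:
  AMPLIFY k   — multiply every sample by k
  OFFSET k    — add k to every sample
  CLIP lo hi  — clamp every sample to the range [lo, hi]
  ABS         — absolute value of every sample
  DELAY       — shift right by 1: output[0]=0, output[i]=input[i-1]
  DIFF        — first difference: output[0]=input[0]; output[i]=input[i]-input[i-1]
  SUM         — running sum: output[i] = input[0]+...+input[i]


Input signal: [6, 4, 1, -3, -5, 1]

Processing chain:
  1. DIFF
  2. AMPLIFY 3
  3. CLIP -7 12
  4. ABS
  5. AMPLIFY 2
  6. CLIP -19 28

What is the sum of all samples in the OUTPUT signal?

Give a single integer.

Input: [6, 4, 1, -3, -5, 1]
Stage 1 (DIFF): s[0]=6, 4-6=-2, 1-4=-3, -3-1=-4, -5--3=-2, 1--5=6 -> [6, -2, -3, -4, -2, 6]
Stage 2 (AMPLIFY 3): 6*3=18, -2*3=-6, -3*3=-9, -4*3=-12, -2*3=-6, 6*3=18 -> [18, -6, -9, -12, -6, 18]
Stage 3 (CLIP -7 12): clip(18,-7,12)=12, clip(-6,-7,12)=-6, clip(-9,-7,12)=-7, clip(-12,-7,12)=-7, clip(-6,-7,12)=-6, clip(18,-7,12)=12 -> [12, -6, -7, -7, -6, 12]
Stage 4 (ABS): |12|=12, |-6|=6, |-7|=7, |-7|=7, |-6|=6, |12|=12 -> [12, 6, 7, 7, 6, 12]
Stage 5 (AMPLIFY 2): 12*2=24, 6*2=12, 7*2=14, 7*2=14, 6*2=12, 12*2=24 -> [24, 12, 14, 14, 12, 24]
Stage 6 (CLIP -19 28): clip(24,-19,28)=24, clip(12,-19,28)=12, clip(14,-19,28)=14, clip(14,-19,28)=14, clip(12,-19,28)=12, clip(24,-19,28)=24 -> [24, 12, 14, 14, 12, 24]
Output sum: 100

Answer: 100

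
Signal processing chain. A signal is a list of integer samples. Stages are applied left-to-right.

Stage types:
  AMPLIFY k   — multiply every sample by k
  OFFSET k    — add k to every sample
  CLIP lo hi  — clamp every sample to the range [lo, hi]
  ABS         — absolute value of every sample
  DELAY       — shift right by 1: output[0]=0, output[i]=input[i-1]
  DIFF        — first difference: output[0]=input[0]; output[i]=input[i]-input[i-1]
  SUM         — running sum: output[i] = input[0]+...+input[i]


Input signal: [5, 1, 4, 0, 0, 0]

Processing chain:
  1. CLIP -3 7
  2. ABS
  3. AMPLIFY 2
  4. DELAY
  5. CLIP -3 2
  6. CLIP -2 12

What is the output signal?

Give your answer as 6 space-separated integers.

Input: [5, 1, 4, 0, 0, 0]
Stage 1 (CLIP -3 7): clip(5,-3,7)=5, clip(1,-3,7)=1, clip(4,-3,7)=4, clip(0,-3,7)=0, clip(0,-3,7)=0, clip(0,-3,7)=0 -> [5, 1, 4, 0, 0, 0]
Stage 2 (ABS): |5|=5, |1|=1, |4|=4, |0|=0, |0|=0, |0|=0 -> [5, 1, 4, 0, 0, 0]
Stage 3 (AMPLIFY 2): 5*2=10, 1*2=2, 4*2=8, 0*2=0, 0*2=0, 0*2=0 -> [10, 2, 8, 0, 0, 0]
Stage 4 (DELAY): [0, 10, 2, 8, 0, 0] = [0, 10, 2, 8, 0, 0] -> [0, 10, 2, 8, 0, 0]
Stage 5 (CLIP -3 2): clip(0,-3,2)=0, clip(10,-3,2)=2, clip(2,-3,2)=2, clip(8,-3,2)=2, clip(0,-3,2)=0, clip(0,-3,2)=0 -> [0, 2, 2, 2, 0, 0]
Stage 6 (CLIP -2 12): clip(0,-2,12)=0, clip(2,-2,12)=2, clip(2,-2,12)=2, clip(2,-2,12)=2, clip(0,-2,12)=0, clip(0,-2,12)=0 -> [0, 2, 2, 2, 0, 0]

Answer: 0 2 2 2 0 0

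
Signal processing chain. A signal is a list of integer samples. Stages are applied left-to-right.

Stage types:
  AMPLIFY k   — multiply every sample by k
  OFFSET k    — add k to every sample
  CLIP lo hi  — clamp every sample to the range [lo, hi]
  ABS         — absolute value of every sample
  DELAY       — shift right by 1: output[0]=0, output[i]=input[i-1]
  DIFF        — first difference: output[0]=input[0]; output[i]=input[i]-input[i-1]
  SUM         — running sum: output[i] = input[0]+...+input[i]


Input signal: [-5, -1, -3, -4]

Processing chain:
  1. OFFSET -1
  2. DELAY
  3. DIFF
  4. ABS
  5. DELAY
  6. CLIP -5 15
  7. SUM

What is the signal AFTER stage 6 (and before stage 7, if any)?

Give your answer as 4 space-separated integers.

Answer: 0 0 6 4

Derivation:
Input: [-5, -1, -3, -4]
Stage 1 (OFFSET -1): -5+-1=-6, -1+-1=-2, -3+-1=-4, -4+-1=-5 -> [-6, -2, -4, -5]
Stage 2 (DELAY): [0, -6, -2, -4] = [0, -6, -2, -4] -> [0, -6, -2, -4]
Stage 3 (DIFF): s[0]=0, -6-0=-6, -2--6=4, -4--2=-2 -> [0, -6, 4, -2]
Stage 4 (ABS): |0|=0, |-6|=6, |4|=4, |-2|=2 -> [0, 6, 4, 2]
Stage 5 (DELAY): [0, 0, 6, 4] = [0, 0, 6, 4] -> [0, 0, 6, 4]
Stage 6 (CLIP -5 15): clip(0,-5,15)=0, clip(0,-5,15)=0, clip(6,-5,15)=6, clip(4,-5,15)=4 -> [0, 0, 6, 4]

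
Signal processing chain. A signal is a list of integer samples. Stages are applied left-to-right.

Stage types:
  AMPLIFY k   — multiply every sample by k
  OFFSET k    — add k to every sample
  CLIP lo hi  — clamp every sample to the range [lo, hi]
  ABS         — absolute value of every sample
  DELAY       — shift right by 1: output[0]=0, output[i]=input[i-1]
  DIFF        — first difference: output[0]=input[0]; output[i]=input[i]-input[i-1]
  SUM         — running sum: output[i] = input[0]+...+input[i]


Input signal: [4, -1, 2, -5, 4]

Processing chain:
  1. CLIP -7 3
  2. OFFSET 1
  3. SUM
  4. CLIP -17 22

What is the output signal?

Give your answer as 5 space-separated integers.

Input: [4, -1, 2, -5, 4]
Stage 1 (CLIP -7 3): clip(4,-7,3)=3, clip(-1,-7,3)=-1, clip(2,-7,3)=2, clip(-5,-7,3)=-5, clip(4,-7,3)=3 -> [3, -1, 2, -5, 3]
Stage 2 (OFFSET 1): 3+1=4, -1+1=0, 2+1=3, -5+1=-4, 3+1=4 -> [4, 0, 3, -4, 4]
Stage 3 (SUM): sum[0..0]=4, sum[0..1]=4, sum[0..2]=7, sum[0..3]=3, sum[0..4]=7 -> [4, 4, 7, 3, 7]
Stage 4 (CLIP -17 22): clip(4,-17,22)=4, clip(4,-17,22)=4, clip(7,-17,22)=7, clip(3,-17,22)=3, clip(7,-17,22)=7 -> [4, 4, 7, 3, 7]

Answer: 4 4 7 3 7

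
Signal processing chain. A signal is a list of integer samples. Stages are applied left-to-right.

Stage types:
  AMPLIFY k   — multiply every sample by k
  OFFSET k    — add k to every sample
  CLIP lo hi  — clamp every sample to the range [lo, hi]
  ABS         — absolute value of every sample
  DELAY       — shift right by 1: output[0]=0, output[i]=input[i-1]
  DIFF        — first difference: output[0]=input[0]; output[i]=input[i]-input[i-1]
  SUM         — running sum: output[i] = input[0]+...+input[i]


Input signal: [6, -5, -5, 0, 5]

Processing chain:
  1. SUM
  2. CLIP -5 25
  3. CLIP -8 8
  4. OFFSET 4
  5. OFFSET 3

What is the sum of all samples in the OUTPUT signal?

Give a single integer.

Input: [6, -5, -5, 0, 5]
Stage 1 (SUM): sum[0..0]=6, sum[0..1]=1, sum[0..2]=-4, sum[0..3]=-4, sum[0..4]=1 -> [6, 1, -4, -4, 1]
Stage 2 (CLIP -5 25): clip(6,-5,25)=6, clip(1,-5,25)=1, clip(-4,-5,25)=-4, clip(-4,-5,25)=-4, clip(1,-5,25)=1 -> [6, 1, -4, -4, 1]
Stage 3 (CLIP -8 8): clip(6,-8,8)=6, clip(1,-8,8)=1, clip(-4,-8,8)=-4, clip(-4,-8,8)=-4, clip(1,-8,8)=1 -> [6, 1, -4, -4, 1]
Stage 4 (OFFSET 4): 6+4=10, 1+4=5, -4+4=0, -4+4=0, 1+4=5 -> [10, 5, 0, 0, 5]
Stage 5 (OFFSET 3): 10+3=13, 5+3=8, 0+3=3, 0+3=3, 5+3=8 -> [13, 8, 3, 3, 8]
Output sum: 35

Answer: 35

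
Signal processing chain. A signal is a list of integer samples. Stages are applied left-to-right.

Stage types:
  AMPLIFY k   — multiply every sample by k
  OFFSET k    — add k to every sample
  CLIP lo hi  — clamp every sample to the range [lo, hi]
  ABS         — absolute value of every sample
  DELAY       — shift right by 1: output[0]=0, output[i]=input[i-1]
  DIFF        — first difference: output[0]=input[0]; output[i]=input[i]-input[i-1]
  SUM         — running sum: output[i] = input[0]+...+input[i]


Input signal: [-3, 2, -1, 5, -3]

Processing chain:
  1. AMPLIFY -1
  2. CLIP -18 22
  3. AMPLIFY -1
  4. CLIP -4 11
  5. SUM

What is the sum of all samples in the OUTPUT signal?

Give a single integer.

Input: [-3, 2, -1, 5, -3]
Stage 1 (AMPLIFY -1): -3*-1=3, 2*-1=-2, -1*-1=1, 5*-1=-5, -3*-1=3 -> [3, -2, 1, -5, 3]
Stage 2 (CLIP -18 22): clip(3,-18,22)=3, clip(-2,-18,22)=-2, clip(1,-18,22)=1, clip(-5,-18,22)=-5, clip(3,-18,22)=3 -> [3, -2, 1, -5, 3]
Stage 3 (AMPLIFY -1): 3*-1=-3, -2*-1=2, 1*-1=-1, -5*-1=5, 3*-1=-3 -> [-3, 2, -1, 5, -3]
Stage 4 (CLIP -4 11): clip(-3,-4,11)=-3, clip(2,-4,11)=2, clip(-1,-4,11)=-1, clip(5,-4,11)=5, clip(-3,-4,11)=-3 -> [-3, 2, -1, 5, -3]
Stage 5 (SUM): sum[0..0]=-3, sum[0..1]=-1, sum[0..2]=-2, sum[0..3]=3, sum[0..4]=0 -> [-3, -1, -2, 3, 0]
Output sum: -3

Answer: -3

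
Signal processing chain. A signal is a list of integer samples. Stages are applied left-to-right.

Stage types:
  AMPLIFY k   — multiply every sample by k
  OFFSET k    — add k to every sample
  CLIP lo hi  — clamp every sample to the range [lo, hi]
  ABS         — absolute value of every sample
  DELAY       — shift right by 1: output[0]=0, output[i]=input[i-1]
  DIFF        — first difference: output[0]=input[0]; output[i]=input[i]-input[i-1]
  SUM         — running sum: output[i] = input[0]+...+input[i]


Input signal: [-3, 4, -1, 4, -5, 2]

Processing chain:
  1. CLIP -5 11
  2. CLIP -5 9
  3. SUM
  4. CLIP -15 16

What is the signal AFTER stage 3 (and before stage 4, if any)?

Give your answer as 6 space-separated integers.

Input: [-3, 4, -1, 4, -5, 2]
Stage 1 (CLIP -5 11): clip(-3,-5,11)=-3, clip(4,-5,11)=4, clip(-1,-5,11)=-1, clip(4,-5,11)=4, clip(-5,-5,11)=-5, clip(2,-5,11)=2 -> [-3, 4, -1, 4, -5, 2]
Stage 2 (CLIP -5 9): clip(-3,-5,9)=-3, clip(4,-5,9)=4, clip(-1,-5,9)=-1, clip(4,-5,9)=4, clip(-5,-5,9)=-5, clip(2,-5,9)=2 -> [-3, 4, -1, 4, -5, 2]
Stage 3 (SUM): sum[0..0]=-3, sum[0..1]=1, sum[0..2]=0, sum[0..3]=4, sum[0..4]=-1, sum[0..5]=1 -> [-3, 1, 0, 4, -1, 1]

Answer: -3 1 0 4 -1 1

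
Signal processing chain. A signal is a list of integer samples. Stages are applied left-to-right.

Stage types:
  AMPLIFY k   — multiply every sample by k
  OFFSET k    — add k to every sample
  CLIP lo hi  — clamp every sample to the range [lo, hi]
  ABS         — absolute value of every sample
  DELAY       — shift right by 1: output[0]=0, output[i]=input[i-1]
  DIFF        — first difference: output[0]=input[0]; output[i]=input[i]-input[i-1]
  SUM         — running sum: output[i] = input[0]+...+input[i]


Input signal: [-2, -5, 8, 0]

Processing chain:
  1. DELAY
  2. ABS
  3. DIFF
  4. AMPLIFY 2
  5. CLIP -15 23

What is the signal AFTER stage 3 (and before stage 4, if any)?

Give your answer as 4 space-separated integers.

Input: [-2, -5, 8, 0]
Stage 1 (DELAY): [0, -2, -5, 8] = [0, -2, -5, 8] -> [0, -2, -5, 8]
Stage 2 (ABS): |0|=0, |-2|=2, |-5|=5, |8|=8 -> [0, 2, 5, 8]
Stage 3 (DIFF): s[0]=0, 2-0=2, 5-2=3, 8-5=3 -> [0, 2, 3, 3]

Answer: 0 2 3 3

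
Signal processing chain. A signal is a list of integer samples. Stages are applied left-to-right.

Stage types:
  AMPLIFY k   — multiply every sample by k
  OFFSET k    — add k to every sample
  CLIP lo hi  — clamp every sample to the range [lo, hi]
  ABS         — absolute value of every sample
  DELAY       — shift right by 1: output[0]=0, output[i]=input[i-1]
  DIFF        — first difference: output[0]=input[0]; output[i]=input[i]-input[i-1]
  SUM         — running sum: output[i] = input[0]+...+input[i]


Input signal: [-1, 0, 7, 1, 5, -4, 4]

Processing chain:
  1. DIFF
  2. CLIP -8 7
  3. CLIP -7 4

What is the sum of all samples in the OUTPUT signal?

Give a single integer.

Answer: -1

Derivation:
Input: [-1, 0, 7, 1, 5, -4, 4]
Stage 1 (DIFF): s[0]=-1, 0--1=1, 7-0=7, 1-7=-6, 5-1=4, -4-5=-9, 4--4=8 -> [-1, 1, 7, -6, 4, -9, 8]
Stage 2 (CLIP -8 7): clip(-1,-8,7)=-1, clip(1,-8,7)=1, clip(7,-8,7)=7, clip(-6,-8,7)=-6, clip(4,-8,7)=4, clip(-9,-8,7)=-8, clip(8,-8,7)=7 -> [-1, 1, 7, -6, 4, -8, 7]
Stage 3 (CLIP -7 4): clip(-1,-7,4)=-1, clip(1,-7,4)=1, clip(7,-7,4)=4, clip(-6,-7,4)=-6, clip(4,-7,4)=4, clip(-8,-7,4)=-7, clip(7,-7,4)=4 -> [-1, 1, 4, -6, 4, -7, 4]
Output sum: -1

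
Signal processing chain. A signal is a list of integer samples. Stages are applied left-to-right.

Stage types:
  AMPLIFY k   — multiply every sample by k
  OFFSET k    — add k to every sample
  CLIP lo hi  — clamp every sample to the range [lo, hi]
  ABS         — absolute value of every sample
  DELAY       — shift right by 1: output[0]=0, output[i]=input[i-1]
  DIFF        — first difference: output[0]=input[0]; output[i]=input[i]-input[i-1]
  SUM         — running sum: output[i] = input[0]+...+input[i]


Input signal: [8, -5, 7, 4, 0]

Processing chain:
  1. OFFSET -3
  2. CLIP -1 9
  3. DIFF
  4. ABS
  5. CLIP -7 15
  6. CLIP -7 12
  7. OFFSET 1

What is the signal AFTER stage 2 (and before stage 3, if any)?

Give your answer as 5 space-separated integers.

Input: [8, -5, 7, 4, 0]
Stage 1 (OFFSET -3): 8+-3=5, -5+-3=-8, 7+-3=4, 4+-3=1, 0+-3=-3 -> [5, -8, 4, 1, -3]
Stage 2 (CLIP -1 9): clip(5,-1,9)=5, clip(-8,-1,9)=-1, clip(4,-1,9)=4, clip(1,-1,9)=1, clip(-3,-1,9)=-1 -> [5, -1, 4, 1, -1]

Answer: 5 -1 4 1 -1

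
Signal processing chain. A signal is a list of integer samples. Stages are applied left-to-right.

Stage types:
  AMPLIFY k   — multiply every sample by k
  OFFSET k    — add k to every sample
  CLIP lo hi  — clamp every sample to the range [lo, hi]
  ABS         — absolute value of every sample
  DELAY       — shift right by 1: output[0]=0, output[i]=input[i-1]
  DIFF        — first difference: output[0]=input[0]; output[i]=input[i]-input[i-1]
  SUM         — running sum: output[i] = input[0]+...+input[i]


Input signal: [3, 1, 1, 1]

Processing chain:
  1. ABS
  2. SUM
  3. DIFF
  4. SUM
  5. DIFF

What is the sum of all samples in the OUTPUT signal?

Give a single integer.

Input: [3, 1, 1, 1]
Stage 1 (ABS): |3|=3, |1|=1, |1|=1, |1|=1 -> [3, 1, 1, 1]
Stage 2 (SUM): sum[0..0]=3, sum[0..1]=4, sum[0..2]=5, sum[0..3]=6 -> [3, 4, 5, 6]
Stage 3 (DIFF): s[0]=3, 4-3=1, 5-4=1, 6-5=1 -> [3, 1, 1, 1]
Stage 4 (SUM): sum[0..0]=3, sum[0..1]=4, sum[0..2]=5, sum[0..3]=6 -> [3, 4, 5, 6]
Stage 5 (DIFF): s[0]=3, 4-3=1, 5-4=1, 6-5=1 -> [3, 1, 1, 1]
Output sum: 6

Answer: 6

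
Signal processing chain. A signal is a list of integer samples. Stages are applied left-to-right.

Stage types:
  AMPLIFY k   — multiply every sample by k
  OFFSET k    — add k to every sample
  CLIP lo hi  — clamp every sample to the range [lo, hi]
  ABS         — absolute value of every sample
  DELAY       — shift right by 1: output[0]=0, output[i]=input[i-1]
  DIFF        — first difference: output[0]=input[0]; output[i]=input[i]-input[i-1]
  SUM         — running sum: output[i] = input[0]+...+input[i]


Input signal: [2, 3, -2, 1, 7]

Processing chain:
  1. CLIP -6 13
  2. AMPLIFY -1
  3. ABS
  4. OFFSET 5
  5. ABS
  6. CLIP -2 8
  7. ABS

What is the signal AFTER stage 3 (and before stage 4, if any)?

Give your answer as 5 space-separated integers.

Answer: 2 3 2 1 7

Derivation:
Input: [2, 3, -2, 1, 7]
Stage 1 (CLIP -6 13): clip(2,-6,13)=2, clip(3,-6,13)=3, clip(-2,-6,13)=-2, clip(1,-6,13)=1, clip(7,-6,13)=7 -> [2, 3, -2, 1, 7]
Stage 2 (AMPLIFY -1): 2*-1=-2, 3*-1=-3, -2*-1=2, 1*-1=-1, 7*-1=-7 -> [-2, -3, 2, -1, -7]
Stage 3 (ABS): |-2|=2, |-3|=3, |2|=2, |-1|=1, |-7|=7 -> [2, 3, 2, 1, 7]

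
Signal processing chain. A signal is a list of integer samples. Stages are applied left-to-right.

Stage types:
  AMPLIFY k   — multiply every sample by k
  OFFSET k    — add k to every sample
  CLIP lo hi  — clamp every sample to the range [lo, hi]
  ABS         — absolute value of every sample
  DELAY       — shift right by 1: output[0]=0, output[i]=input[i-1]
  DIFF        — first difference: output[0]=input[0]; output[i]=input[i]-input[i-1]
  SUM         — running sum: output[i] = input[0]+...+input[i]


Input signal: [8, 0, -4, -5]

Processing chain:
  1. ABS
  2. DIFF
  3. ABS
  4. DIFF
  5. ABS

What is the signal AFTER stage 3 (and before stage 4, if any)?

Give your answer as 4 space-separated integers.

Answer: 8 8 4 1

Derivation:
Input: [8, 0, -4, -5]
Stage 1 (ABS): |8|=8, |0|=0, |-4|=4, |-5|=5 -> [8, 0, 4, 5]
Stage 2 (DIFF): s[0]=8, 0-8=-8, 4-0=4, 5-4=1 -> [8, -8, 4, 1]
Stage 3 (ABS): |8|=8, |-8|=8, |4|=4, |1|=1 -> [8, 8, 4, 1]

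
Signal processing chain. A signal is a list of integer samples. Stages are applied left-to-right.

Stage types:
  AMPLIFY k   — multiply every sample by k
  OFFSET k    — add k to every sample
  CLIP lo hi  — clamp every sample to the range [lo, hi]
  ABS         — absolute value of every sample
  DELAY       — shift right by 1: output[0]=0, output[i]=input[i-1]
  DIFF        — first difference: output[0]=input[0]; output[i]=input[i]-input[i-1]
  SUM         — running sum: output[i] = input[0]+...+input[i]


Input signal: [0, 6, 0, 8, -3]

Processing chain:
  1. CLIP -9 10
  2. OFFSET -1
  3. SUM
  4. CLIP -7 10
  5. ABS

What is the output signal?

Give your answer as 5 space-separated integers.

Input: [0, 6, 0, 8, -3]
Stage 1 (CLIP -9 10): clip(0,-9,10)=0, clip(6,-9,10)=6, clip(0,-9,10)=0, clip(8,-9,10)=8, clip(-3,-9,10)=-3 -> [0, 6, 0, 8, -3]
Stage 2 (OFFSET -1): 0+-1=-1, 6+-1=5, 0+-1=-1, 8+-1=7, -3+-1=-4 -> [-1, 5, -1, 7, -4]
Stage 3 (SUM): sum[0..0]=-1, sum[0..1]=4, sum[0..2]=3, sum[0..3]=10, sum[0..4]=6 -> [-1, 4, 3, 10, 6]
Stage 4 (CLIP -7 10): clip(-1,-7,10)=-1, clip(4,-7,10)=4, clip(3,-7,10)=3, clip(10,-7,10)=10, clip(6,-7,10)=6 -> [-1, 4, 3, 10, 6]
Stage 5 (ABS): |-1|=1, |4|=4, |3|=3, |10|=10, |6|=6 -> [1, 4, 3, 10, 6]

Answer: 1 4 3 10 6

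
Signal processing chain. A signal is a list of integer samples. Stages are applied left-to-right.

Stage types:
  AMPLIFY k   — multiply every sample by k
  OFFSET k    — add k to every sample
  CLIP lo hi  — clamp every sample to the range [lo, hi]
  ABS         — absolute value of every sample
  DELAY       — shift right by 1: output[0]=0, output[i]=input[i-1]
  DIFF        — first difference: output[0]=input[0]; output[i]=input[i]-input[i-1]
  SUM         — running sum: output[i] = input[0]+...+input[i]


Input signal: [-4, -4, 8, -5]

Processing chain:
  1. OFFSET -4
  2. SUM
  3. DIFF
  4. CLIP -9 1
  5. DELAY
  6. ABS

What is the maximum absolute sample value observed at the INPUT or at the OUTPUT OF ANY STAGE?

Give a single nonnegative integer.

Input: [-4, -4, 8, -5] (max |s|=8)
Stage 1 (OFFSET -4): -4+-4=-8, -4+-4=-8, 8+-4=4, -5+-4=-9 -> [-8, -8, 4, -9] (max |s|=9)
Stage 2 (SUM): sum[0..0]=-8, sum[0..1]=-16, sum[0..2]=-12, sum[0..3]=-21 -> [-8, -16, -12, -21] (max |s|=21)
Stage 3 (DIFF): s[0]=-8, -16--8=-8, -12--16=4, -21--12=-9 -> [-8, -8, 4, -9] (max |s|=9)
Stage 4 (CLIP -9 1): clip(-8,-9,1)=-8, clip(-8,-9,1)=-8, clip(4,-9,1)=1, clip(-9,-9,1)=-9 -> [-8, -8, 1, -9] (max |s|=9)
Stage 5 (DELAY): [0, -8, -8, 1] = [0, -8, -8, 1] -> [0, -8, -8, 1] (max |s|=8)
Stage 6 (ABS): |0|=0, |-8|=8, |-8|=8, |1|=1 -> [0, 8, 8, 1] (max |s|=8)
Overall max amplitude: 21

Answer: 21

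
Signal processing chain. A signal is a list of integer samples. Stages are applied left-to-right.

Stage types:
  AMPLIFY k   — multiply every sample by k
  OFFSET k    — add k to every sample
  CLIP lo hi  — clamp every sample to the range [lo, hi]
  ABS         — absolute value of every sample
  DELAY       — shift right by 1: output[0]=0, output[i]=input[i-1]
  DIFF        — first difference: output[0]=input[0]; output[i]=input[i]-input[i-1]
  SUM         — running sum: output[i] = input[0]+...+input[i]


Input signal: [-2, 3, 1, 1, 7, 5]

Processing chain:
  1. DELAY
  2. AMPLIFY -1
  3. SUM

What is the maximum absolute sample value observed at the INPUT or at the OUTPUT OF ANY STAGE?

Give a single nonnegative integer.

Answer: 10

Derivation:
Input: [-2, 3, 1, 1, 7, 5] (max |s|=7)
Stage 1 (DELAY): [0, -2, 3, 1, 1, 7] = [0, -2, 3, 1, 1, 7] -> [0, -2, 3, 1, 1, 7] (max |s|=7)
Stage 2 (AMPLIFY -1): 0*-1=0, -2*-1=2, 3*-1=-3, 1*-1=-1, 1*-1=-1, 7*-1=-7 -> [0, 2, -3, -1, -1, -7] (max |s|=7)
Stage 3 (SUM): sum[0..0]=0, sum[0..1]=2, sum[0..2]=-1, sum[0..3]=-2, sum[0..4]=-3, sum[0..5]=-10 -> [0, 2, -1, -2, -3, -10] (max |s|=10)
Overall max amplitude: 10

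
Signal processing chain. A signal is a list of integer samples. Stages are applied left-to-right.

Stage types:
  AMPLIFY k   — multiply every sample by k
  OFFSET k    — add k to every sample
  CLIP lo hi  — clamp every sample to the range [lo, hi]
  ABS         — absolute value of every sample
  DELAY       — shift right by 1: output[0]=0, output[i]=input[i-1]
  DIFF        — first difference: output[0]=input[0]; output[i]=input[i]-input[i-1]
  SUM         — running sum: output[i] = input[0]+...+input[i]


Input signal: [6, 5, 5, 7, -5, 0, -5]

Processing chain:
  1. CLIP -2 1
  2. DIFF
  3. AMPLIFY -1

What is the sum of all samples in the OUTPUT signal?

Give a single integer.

Input: [6, 5, 5, 7, -5, 0, -5]
Stage 1 (CLIP -2 1): clip(6,-2,1)=1, clip(5,-2,1)=1, clip(5,-2,1)=1, clip(7,-2,1)=1, clip(-5,-2,1)=-2, clip(0,-2,1)=0, clip(-5,-2,1)=-2 -> [1, 1, 1, 1, -2, 0, -2]
Stage 2 (DIFF): s[0]=1, 1-1=0, 1-1=0, 1-1=0, -2-1=-3, 0--2=2, -2-0=-2 -> [1, 0, 0, 0, -3, 2, -2]
Stage 3 (AMPLIFY -1): 1*-1=-1, 0*-1=0, 0*-1=0, 0*-1=0, -3*-1=3, 2*-1=-2, -2*-1=2 -> [-1, 0, 0, 0, 3, -2, 2]
Output sum: 2

Answer: 2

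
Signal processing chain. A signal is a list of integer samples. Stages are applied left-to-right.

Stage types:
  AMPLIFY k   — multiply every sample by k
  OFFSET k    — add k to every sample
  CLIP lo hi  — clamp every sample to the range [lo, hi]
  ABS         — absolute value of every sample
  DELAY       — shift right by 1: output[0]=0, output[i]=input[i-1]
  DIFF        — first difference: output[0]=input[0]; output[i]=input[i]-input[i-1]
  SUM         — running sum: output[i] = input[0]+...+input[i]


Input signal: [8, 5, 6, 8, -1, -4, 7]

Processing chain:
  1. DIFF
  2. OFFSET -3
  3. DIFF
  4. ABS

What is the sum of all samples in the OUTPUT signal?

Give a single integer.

Answer: 52

Derivation:
Input: [8, 5, 6, 8, -1, -4, 7]
Stage 1 (DIFF): s[0]=8, 5-8=-3, 6-5=1, 8-6=2, -1-8=-9, -4--1=-3, 7--4=11 -> [8, -3, 1, 2, -9, -3, 11]
Stage 2 (OFFSET -3): 8+-3=5, -3+-3=-6, 1+-3=-2, 2+-3=-1, -9+-3=-12, -3+-3=-6, 11+-3=8 -> [5, -6, -2, -1, -12, -6, 8]
Stage 3 (DIFF): s[0]=5, -6-5=-11, -2--6=4, -1--2=1, -12--1=-11, -6--12=6, 8--6=14 -> [5, -11, 4, 1, -11, 6, 14]
Stage 4 (ABS): |5|=5, |-11|=11, |4|=4, |1|=1, |-11|=11, |6|=6, |14|=14 -> [5, 11, 4, 1, 11, 6, 14]
Output sum: 52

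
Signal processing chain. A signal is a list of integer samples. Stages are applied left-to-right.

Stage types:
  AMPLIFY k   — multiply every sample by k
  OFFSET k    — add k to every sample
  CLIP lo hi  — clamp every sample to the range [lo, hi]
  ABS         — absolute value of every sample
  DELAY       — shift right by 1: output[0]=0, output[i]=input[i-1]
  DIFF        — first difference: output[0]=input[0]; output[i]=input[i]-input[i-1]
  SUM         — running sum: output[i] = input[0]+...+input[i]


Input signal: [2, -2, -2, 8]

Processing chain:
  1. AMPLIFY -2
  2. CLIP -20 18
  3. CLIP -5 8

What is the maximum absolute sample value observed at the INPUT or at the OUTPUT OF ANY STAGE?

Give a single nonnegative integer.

Input: [2, -2, -2, 8] (max |s|=8)
Stage 1 (AMPLIFY -2): 2*-2=-4, -2*-2=4, -2*-2=4, 8*-2=-16 -> [-4, 4, 4, -16] (max |s|=16)
Stage 2 (CLIP -20 18): clip(-4,-20,18)=-4, clip(4,-20,18)=4, clip(4,-20,18)=4, clip(-16,-20,18)=-16 -> [-4, 4, 4, -16] (max |s|=16)
Stage 3 (CLIP -5 8): clip(-4,-5,8)=-4, clip(4,-5,8)=4, clip(4,-5,8)=4, clip(-16,-5,8)=-5 -> [-4, 4, 4, -5] (max |s|=5)
Overall max amplitude: 16

Answer: 16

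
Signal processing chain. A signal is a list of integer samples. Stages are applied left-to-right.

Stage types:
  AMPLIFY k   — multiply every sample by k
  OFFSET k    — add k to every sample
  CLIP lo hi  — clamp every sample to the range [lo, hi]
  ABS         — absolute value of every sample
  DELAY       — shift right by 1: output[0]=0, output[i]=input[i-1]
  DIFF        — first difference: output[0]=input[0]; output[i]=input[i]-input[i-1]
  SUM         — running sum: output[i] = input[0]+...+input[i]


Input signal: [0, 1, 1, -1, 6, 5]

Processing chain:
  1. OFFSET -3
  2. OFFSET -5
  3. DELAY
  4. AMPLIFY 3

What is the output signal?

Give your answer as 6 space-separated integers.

Input: [0, 1, 1, -1, 6, 5]
Stage 1 (OFFSET -3): 0+-3=-3, 1+-3=-2, 1+-3=-2, -1+-3=-4, 6+-3=3, 5+-3=2 -> [-3, -2, -2, -4, 3, 2]
Stage 2 (OFFSET -5): -3+-5=-8, -2+-5=-7, -2+-5=-7, -4+-5=-9, 3+-5=-2, 2+-5=-3 -> [-8, -7, -7, -9, -2, -3]
Stage 3 (DELAY): [0, -8, -7, -7, -9, -2] = [0, -8, -7, -7, -9, -2] -> [0, -8, -7, -7, -9, -2]
Stage 4 (AMPLIFY 3): 0*3=0, -8*3=-24, -7*3=-21, -7*3=-21, -9*3=-27, -2*3=-6 -> [0, -24, -21, -21, -27, -6]

Answer: 0 -24 -21 -21 -27 -6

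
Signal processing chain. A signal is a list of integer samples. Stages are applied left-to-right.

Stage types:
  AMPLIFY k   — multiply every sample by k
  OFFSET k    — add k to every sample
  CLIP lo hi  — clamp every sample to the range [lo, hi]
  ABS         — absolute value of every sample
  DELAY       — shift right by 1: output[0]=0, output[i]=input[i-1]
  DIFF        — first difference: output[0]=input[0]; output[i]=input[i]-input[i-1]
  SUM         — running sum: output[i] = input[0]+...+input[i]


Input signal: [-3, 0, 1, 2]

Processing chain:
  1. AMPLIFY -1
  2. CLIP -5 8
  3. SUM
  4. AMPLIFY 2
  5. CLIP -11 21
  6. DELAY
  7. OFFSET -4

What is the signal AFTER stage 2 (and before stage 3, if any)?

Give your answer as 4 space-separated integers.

Input: [-3, 0, 1, 2]
Stage 1 (AMPLIFY -1): -3*-1=3, 0*-1=0, 1*-1=-1, 2*-1=-2 -> [3, 0, -1, -2]
Stage 2 (CLIP -5 8): clip(3,-5,8)=3, clip(0,-5,8)=0, clip(-1,-5,8)=-1, clip(-2,-5,8)=-2 -> [3, 0, -1, -2]

Answer: 3 0 -1 -2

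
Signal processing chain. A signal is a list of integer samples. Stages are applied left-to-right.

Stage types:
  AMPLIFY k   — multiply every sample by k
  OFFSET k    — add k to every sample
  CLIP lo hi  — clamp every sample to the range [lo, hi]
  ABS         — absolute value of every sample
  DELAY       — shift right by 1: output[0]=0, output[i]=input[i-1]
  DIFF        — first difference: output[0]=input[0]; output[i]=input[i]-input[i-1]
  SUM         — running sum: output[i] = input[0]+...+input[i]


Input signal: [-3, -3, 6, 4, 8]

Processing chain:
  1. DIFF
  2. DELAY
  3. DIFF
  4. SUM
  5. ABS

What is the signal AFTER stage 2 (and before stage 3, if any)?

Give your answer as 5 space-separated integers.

Input: [-3, -3, 6, 4, 8]
Stage 1 (DIFF): s[0]=-3, -3--3=0, 6--3=9, 4-6=-2, 8-4=4 -> [-3, 0, 9, -2, 4]
Stage 2 (DELAY): [0, -3, 0, 9, -2] = [0, -3, 0, 9, -2] -> [0, -3, 0, 9, -2]

Answer: 0 -3 0 9 -2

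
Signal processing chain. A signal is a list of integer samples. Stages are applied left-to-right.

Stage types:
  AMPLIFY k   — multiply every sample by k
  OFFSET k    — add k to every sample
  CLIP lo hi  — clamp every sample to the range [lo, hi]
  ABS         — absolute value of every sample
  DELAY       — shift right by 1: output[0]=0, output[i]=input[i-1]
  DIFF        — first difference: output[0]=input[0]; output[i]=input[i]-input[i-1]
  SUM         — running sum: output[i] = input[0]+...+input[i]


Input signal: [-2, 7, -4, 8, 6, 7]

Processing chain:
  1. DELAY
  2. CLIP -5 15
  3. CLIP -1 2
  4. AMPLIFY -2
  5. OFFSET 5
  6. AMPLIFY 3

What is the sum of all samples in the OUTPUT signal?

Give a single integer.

Answer: 66

Derivation:
Input: [-2, 7, -4, 8, 6, 7]
Stage 1 (DELAY): [0, -2, 7, -4, 8, 6] = [0, -2, 7, -4, 8, 6] -> [0, -2, 7, -4, 8, 6]
Stage 2 (CLIP -5 15): clip(0,-5,15)=0, clip(-2,-5,15)=-2, clip(7,-5,15)=7, clip(-4,-5,15)=-4, clip(8,-5,15)=8, clip(6,-5,15)=6 -> [0, -2, 7, -4, 8, 6]
Stage 3 (CLIP -1 2): clip(0,-1,2)=0, clip(-2,-1,2)=-1, clip(7,-1,2)=2, clip(-4,-1,2)=-1, clip(8,-1,2)=2, clip(6,-1,2)=2 -> [0, -1, 2, -1, 2, 2]
Stage 4 (AMPLIFY -2): 0*-2=0, -1*-2=2, 2*-2=-4, -1*-2=2, 2*-2=-4, 2*-2=-4 -> [0, 2, -4, 2, -4, -4]
Stage 5 (OFFSET 5): 0+5=5, 2+5=7, -4+5=1, 2+5=7, -4+5=1, -4+5=1 -> [5, 7, 1, 7, 1, 1]
Stage 6 (AMPLIFY 3): 5*3=15, 7*3=21, 1*3=3, 7*3=21, 1*3=3, 1*3=3 -> [15, 21, 3, 21, 3, 3]
Output sum: 66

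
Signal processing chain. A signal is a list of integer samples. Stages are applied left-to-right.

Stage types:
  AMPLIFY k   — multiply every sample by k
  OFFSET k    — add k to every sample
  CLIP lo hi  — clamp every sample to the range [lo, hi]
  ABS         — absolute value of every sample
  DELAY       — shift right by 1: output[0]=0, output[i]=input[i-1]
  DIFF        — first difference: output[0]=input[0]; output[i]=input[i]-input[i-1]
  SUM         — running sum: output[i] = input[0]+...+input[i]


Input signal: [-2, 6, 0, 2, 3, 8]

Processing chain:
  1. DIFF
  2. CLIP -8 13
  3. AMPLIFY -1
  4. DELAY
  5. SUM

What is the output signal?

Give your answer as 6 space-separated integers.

Input: [-2, 6, 0, 2, 3, 8]
Stage 1 (DIFF): s[0]=-2, 6--2=8, 0-6=-6, 2-0=2, 3-2=1, 8-3=5 -> [-2, 8, -6, 2, 1, 5]
Stage 2 (CLIP -8 13): clip(-2,-8,13)=-2, clip(8,-8,13)=8, clip(-6,-8,13)=-6, clip(2,-8,13)=2, clip(1,-8,13)=1, clip(5,-8,13)=5 -> [-2, 8, -6, 2, 1, 5]
Stage 3 (AMPLIFY -1): -2*-1=2, 8*-1=-8, -6*-1=6, 2*-1=-2, 1*-1=-1, 5*-1=-5 -> [2, -8, 6, -2, -1, -5]
Stage 4 (DELAY): [0, 2, -8, 6, -2, -1] = [0, 2, -8, 6, -2, -1] -> [0, 2, -8, 6, -2, -1]
Stage 5 (SUM): sum[0..0]=0, sum[0..1]=2, sum[0..2]=-6, sum[0..3]=0, sum[0..4]=-2, sum[0..5]=-3 -> [0, 2, -6, 0, -2, -3]

Answer: 0 2 -6 0 -2 -3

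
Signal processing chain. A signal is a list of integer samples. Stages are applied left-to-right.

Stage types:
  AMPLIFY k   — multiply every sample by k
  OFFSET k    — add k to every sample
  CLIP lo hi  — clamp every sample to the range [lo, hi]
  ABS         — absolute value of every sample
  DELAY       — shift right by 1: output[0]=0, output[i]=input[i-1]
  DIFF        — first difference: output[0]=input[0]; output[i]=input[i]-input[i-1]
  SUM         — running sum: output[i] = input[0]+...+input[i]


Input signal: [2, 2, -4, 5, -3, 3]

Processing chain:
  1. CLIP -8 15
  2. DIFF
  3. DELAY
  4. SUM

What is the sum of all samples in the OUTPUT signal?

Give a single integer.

Answer: 2

Derivation:
Input: [2, 2, -4, 5, -3, 3]
Stage 1 (CLIP -8 15): clip(2,-8,15)=2, clip(2,-8,15)=2, clip(-4,-8,15)=-4, clip(5,-8,15)=5, clip(-3,-8,15)=-3, clip(3,-8,15)=3 -> [2, 2, -4, 5, -3, 3]
Stage 2 (DIFF): s[0]=2, 2-2=0, -4-2=-6, 5--4=9, -3-5=-8, 3--3=6 -> [2, 0, -6, 9, -8, 6]
Stage 3 (DELAY): [0, 2, 0, -6, 9, -8] = [0, 2, 0, -6, 9, -8] -> [0, 2, 0, -6, 9, -8]
Stage 4 (SUM): sum[0..0]=0, sum[0..1]=2, sum[0..2]=2, sum[0..3]=-4, sum[0..4]=5, sum[0..5]=-3 -> [0, 2, 2, -4, 5, -3]
Output sum: 2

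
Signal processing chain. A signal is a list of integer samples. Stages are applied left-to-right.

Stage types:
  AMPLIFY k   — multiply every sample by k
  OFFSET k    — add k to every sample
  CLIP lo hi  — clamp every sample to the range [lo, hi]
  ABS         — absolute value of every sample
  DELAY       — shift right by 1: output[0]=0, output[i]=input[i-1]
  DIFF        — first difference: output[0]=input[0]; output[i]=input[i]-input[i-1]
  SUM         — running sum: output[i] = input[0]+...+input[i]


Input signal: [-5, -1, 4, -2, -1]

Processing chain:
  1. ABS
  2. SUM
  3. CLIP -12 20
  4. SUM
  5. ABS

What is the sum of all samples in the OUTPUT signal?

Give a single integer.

Input: [-5, -1, 4, -2, -1]
Stage 1 (ABS): |-5|=5, |-1|=1, |4|=4, |-2|=2, |-1|=1 -> [5, 1, 4, 2, 1]
Stage 2 (SUM): sum[0..0]=5, sum[0..1]=6, sum[0..2]=10, sum[0..3]=12, sum[0..4]=13 -> [5, 6, 10, 12, 13]
Stage 3 (CLIP -12 20): clip(5,-12,20)=5, clip(6,-12,20)=6, clip(10,-12,20)=10, clip(12,-12,20)=12, clip(13,-12,20)=13 -> [5, 6, 10, 12, 13]
Stage 4 (SUM): sum[0..0]=5, sum[0..1]=11, sum[0..2]=21, sum[0..3]=33, sum[0..4]=46 -> [5, 11, 21, 33, 46]
Stage 5 (ABS): |5|=5, |11|=11, |21|=21, |33|=33, |46|=46 -> [5, 11, 21, 33, 46]
Output sum: 116

Answer: 116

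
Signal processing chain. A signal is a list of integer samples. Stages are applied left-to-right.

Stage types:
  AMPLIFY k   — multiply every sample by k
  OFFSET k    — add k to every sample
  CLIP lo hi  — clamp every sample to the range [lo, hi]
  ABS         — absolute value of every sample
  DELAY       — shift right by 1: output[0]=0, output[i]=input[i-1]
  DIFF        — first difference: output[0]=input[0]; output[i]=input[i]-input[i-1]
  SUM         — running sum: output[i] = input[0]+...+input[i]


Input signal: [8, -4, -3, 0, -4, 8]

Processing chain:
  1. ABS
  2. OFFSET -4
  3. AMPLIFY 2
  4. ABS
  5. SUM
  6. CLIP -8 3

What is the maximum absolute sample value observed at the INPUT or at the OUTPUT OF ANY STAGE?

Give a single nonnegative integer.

Input: [8, -4, -3, 0, -4, 8] (max |s|=8)
Stage 1 (ABS): |8|=8, |-4|=4, |-3|=3, |0|=0, |-4|=4, |8|=8 -> [8, 4, 3, 0, 4, 8] (max |s|=8)
Stage 2 (OFFSET -4): 8+-4=4, 4+-4=0, 3+-4=-1, 0+-4=-4, 4+-4=0, 8+-4=4 -> [4, 0, -1, -4, 0, 4] (max |s|=4)
Stage 3 (AMPLIFY 2): 4*2=8, 0*2=0, -1*2=-2, -4*2=-8, 0*2=0, 4*2=8 -> [8, 0, -2, -8, 0, 8] (max |s|=8)
Stage 4 (ABS): |8|=8, |0|=0, |-2|=2, |-8|=8, |0|=0, |8|=8 -> [8, 0, 2, 8, 0, 8] (max |s|=8)
Stage 5 (SUM): sum[0..0]=8, sum[0..1]=8, sum[0..2]=10, sum[0..3]=18, sum[0..4]=18, sum[0..5]=26 -> [8, 8, 10, 18, 18, 26] (max |s|=26)
Stage 6 (CLIP -8 3): clip(8,-8,3)=3, clip(8,-8,3)=3, clip(10,-8,3)=3, clip(18,-8,3)=3, clip(18,-8,3)=3, clip(26,-8,3)=3 -> [3, 3, 3, 3, 3, 3] (max |s|=3)
Overall max amplitude: 26

Answer: 26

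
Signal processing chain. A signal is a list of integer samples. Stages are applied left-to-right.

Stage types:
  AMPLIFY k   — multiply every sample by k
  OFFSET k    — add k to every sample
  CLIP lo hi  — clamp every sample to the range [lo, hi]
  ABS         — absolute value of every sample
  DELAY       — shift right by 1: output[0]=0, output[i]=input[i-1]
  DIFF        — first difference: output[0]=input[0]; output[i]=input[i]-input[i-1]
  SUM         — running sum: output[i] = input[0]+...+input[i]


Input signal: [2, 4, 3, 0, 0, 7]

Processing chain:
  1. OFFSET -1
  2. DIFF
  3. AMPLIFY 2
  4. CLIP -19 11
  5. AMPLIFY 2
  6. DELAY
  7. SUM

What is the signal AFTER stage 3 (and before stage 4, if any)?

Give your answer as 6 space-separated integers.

Answer: 2 4 -2 -6 0 14

Derivation:
Input: [2, 4, 3, 0, 0, 7]
Stage 1 (OFFSET -1): 2+-1=1, 4+-1=3, 3+-1=2, 0+-1=-1, 0+-1=-1, 7+-1=6 -> [1, 3, 2, -1, -1, 6]
Stage 2 (DIFF): s[0]=1, 3-1=2, 2-3=-1, -1-2=-3, -1--1=0, 6--1=7 -> [1, 2, -1, -3, 0, 7]
Stage 3 (AMPLIFY 2): 1*2=2, 2*2=4, -1*2=-2, -3*2=-6, 0*2=0, 7*2=14 -> [2, 4, -2, -6, 0, 14]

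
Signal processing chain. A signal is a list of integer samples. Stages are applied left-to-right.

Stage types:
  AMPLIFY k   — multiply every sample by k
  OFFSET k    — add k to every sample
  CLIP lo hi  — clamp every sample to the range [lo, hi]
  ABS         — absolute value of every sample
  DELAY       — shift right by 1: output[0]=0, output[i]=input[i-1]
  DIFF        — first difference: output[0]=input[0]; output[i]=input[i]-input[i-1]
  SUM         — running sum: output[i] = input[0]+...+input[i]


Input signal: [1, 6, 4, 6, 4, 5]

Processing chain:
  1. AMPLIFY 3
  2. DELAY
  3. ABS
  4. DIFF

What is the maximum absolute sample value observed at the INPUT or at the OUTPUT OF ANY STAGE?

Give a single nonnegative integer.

Answer: 18

Derivation:
Input: [1, 6, 4, 6, 4, 5] (max |s|=6)
Stage 1 (AMPLIFY 3): 1*3=3, 6*3=18, 4*3=12, 6*3=18, 4*3=12, 5*3=15 -> [3, 18, 12, 18, 12, 15] (max |s|=18)
Stage 2 (DELAY): [0, 3, 18, 12, 18, 12] = [0, 3, 18, 12, 18, 12] -> [0, 3, 18, 12, 18, 12] (max |s|=18)
Stage 3 (ABS): |0|=0, |3|=3, |18|=18, |12|=12, |18|=18, |12|=12 -> [0, 3, 18, 12, 18, 12] (max |s|=18)
Stage 4 (DIFF): s[0]=0, 3-0=3, 18-3=15, 12-18=-6, 18-12=6, 12-18=-6 -> [0, 3, 15, -6, 6, -6] (max |s|=15)
Overall max amplitude: 18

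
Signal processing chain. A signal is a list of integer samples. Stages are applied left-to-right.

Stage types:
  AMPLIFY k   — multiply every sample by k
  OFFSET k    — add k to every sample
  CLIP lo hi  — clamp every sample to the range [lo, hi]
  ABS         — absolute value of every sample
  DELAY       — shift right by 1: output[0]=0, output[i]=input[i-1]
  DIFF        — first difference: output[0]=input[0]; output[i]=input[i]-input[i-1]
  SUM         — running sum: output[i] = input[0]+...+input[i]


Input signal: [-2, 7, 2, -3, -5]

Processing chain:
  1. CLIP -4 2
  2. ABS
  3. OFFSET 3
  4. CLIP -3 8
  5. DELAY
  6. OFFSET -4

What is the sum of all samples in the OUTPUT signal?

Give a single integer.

Answer: 1

Derivation:
Input: [-2, 7, 2, -3, -5]
Stage 1 (CLIP -4 2): clip(-2,-4,2)=-2, clip(7,-4,2)=2, clip(2,-4,2)=2, clip(-3,-4,2)=-3, clip(-5,-4,2)=-4 -> [-2, 2, 2, -3, -4]
Stage 2 (ABS): |-2|=2, |2|=2, |2|=2, |-3|=3, |-4|=4 -> [2, 2, 2, 3, 4]
Stage 3 (OFFSET 3): 2+3=5, 2+3=5, 2+3=5, 3+3=6, 4+3=7 -> [5, 5, 5, 6, 7]
Stage 4 (CLIP -3 8): clip(5,-3,8)=5, clip(5,-3,8)=5, clip(5,-3,8)=5, clip(6,-3,8)=6, clip(7,-3,8)=7 -> [5, 5, 5, 6, 7]
Stage 5 (DELAY): [0, 5, 5, 5, 6] = [0, 5, 5, 5, 6] -> [0, 5, 5, 5, 6]
Stage 6 (OFFSET -4): 0+-4=-4, 5+-4=1, 5+-4=1, 5+-4=1, 6+-4=2 -> [-4, 1, 1, 1, 2]
Output sum: 1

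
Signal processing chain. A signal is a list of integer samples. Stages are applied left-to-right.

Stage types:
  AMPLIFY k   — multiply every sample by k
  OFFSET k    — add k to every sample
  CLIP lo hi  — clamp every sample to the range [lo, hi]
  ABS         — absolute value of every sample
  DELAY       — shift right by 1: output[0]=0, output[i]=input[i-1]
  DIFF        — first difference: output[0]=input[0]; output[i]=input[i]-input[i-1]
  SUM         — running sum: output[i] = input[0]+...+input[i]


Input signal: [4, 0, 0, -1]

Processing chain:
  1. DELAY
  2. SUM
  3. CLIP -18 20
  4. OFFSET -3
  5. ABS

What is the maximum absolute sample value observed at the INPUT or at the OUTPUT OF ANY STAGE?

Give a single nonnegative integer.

Input: [4, 0, 0, -1] (max |s|=4)
Stage 1 (DELAY): [0, 4, 0, 0] = [0, 4, 0, 0] -> [0, 4, 0, 0] (max |s|=4)
Stage 2 (SUM): sum[0..0]=0, sum[0..1]=4, sum[0..2]=4, sum[0..3]=4 -> [0, 4, 4, 4] (max |s|=4)
Stage 3 (CLIP -18 20): clip(0,-18,20)=0, clip(4,-18,20)=4, clip(4,-18,20)=4, clip(4,-18,20)=4 -> [0, 4, 4, 4] (max |s|=4)
Stage 4 (OFFSET -3): 0+-3=-3, 4+-3=1, 4+-3=1, 4+-3=1 -> [-3, 1, 1, 1] (max |s|=3)
Stage 5 (ABS): |-3|=3, |1|=1, |1|=1, |1|=1 -> [3, 1, 1, 1] (max |s|=3)
Overall max amplitude: 4

Answer: 4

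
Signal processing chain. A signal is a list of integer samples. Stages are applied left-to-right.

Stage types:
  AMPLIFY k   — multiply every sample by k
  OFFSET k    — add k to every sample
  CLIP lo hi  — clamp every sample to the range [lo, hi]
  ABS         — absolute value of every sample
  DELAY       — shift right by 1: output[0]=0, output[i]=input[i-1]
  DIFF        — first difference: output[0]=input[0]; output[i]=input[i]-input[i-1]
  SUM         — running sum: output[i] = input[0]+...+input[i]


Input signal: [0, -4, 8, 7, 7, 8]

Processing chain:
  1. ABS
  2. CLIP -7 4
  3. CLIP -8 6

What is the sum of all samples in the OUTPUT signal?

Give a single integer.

Answer: 20

Derivation:
Input: [0, -4, 8, 7, 7, 8]
Stage 1 (ABS): |0|=0, |-4|=4, |8|=8, |7|=7, |7|=7, |8|=8 -> [0, 4, 8, 7, 7, 8]
Stage 2 (CLIP -7 4): clip(0,-7,4)=0, clip(4,-7,4)=4, clip(8,-7,4)=4, clip(7,-7,4)=4, clip(7,-7,4)=4, clip(8,-7,4)=4 -> [0, 4, 4, 4, 4, 4]
Stage 3 (CLIP -8 6): clip(0,-8,6)=0, clip(4,-8,6)=4, clip(4,-8,6)=4, clip(4,-8,6)=4, clip(4,-8,6)=4, clip(4,-8,6)=4 -> [0, 4, 4, 4, 4, 4]
Output sum: 20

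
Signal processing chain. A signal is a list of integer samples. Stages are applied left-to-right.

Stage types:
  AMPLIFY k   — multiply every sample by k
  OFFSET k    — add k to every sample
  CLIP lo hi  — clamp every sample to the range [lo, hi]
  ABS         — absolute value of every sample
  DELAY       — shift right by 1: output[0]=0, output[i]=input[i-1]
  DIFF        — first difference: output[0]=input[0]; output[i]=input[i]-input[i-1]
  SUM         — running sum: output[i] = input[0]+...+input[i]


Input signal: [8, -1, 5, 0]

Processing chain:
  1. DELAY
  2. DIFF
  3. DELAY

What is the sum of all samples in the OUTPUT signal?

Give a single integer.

Answer: -1

Derivation:
Input: [8, -1, 5, 0]
Stage 1 (DELAY): [0, 8, -1, 5] = [0, 8, -1, 5] -> [0, 8, -1, 5]
Stage 2 (DIFF): s[0]=0, 8-0=8, -1-8=-9, 5--1=6 -> [0, 8, -9, 6]
Stage 3 (DELAY): [0, 0, 8, -9] = [0, 0, 8, -9] -> [0, 0, 8, -9]
Output sum: -1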